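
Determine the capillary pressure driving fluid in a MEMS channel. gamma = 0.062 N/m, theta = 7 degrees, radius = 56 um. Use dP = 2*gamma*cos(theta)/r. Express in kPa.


Step 1: cos(7 deg) = 0.9925
Step 2: Convert r to m: r = 56e-6 m
Step 3: dP = 2 * 0.062 * 0.9925 / 56e-6 = 2197.7 Pa
Step 4: Convert Pa to kPa (divide by 1000).
dP = 2.2 kPa


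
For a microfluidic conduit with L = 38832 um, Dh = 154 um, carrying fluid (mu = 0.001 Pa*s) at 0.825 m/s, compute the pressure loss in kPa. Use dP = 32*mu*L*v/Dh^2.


Step 1: Convert to SI: L = 38832e-6 m, Dh = 154e-6 m
Step 2: dP = 32 * 0.001 * 38832e-6 * 0.825 / (154e-6)^2
Step 3: dP = 43226.72 Pa
Step 4: Convert to kPa: dP = 43.23 kPa


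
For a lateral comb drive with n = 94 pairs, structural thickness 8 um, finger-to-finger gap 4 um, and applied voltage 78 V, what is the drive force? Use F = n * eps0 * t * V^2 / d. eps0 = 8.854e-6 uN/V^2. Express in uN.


Step 1: Parameters: n=94, eps0=8.854e-6 uN/V^2, t=8 um, V=78 V, d=4 um
Step 2: V^2 = 6084
Step 3: F = 94 * 8.854e-6 * 8 * 6084 / 4
F = 10.127 uN


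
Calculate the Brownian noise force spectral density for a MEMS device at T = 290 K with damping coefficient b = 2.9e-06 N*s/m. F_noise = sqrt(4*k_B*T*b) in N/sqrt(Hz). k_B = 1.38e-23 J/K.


Step 1: Compute 4 * k_B * T * b
= 4 * 1.38e-23 * 290 * 2.9e-06
= 4.6423e-26 N^2/Hz
Step 2: F_noise = sqrt(4.6423e-26)
F_noise = 2.15e-13 N/sqrt(Hz)


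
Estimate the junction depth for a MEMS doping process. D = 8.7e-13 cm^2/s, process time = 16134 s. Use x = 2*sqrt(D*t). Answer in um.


Step 1: Compute D*t = 8.7e-13 * 16134 = 1.403658e-08 cm^2
Step 2: sqrt(D*t) = 1.1848e-04 cm
Step 3: x = 2 * 1.1848e-04 cm = 2.3696e-04 cm
Step 4: Convert to um (1 cm = 1e4 um): x = 2.37 um


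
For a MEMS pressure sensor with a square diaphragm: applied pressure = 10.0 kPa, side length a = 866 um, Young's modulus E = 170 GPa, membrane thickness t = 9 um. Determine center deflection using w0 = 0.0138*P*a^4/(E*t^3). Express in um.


Step 1: Convert pressure to compatible units (E is in GPa, so P in GPa).
P = 10.0 kPa = 10.0e-6 GPa
Step 2: Compute numerator: 0.0138 * P * a^4.
a^4 = 866^4 = 562434001936
numerator = 0.0138 * 10.0e-6 * 562434001936 = 7.76159e+04
Step 3: Compute denominator: E * t^3 = 170 * 9^3 = 123930
Step 4: w0 = numerator / denominator = 7.76159e+04 / 123930 = 0.6263 um


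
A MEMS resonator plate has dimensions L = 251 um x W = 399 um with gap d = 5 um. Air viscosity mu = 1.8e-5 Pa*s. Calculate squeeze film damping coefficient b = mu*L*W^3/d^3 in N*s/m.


Step 1: Convert to SI.
L = 251e-6 m, W = 399e-6 m, d = 5e-6 m
Step 2: W^3 = (399e-6)^3 = 6.35e-11 m^3
Step 3: d^3 = (5e-6)^3 = 1.25e-16 m^3
Step 4: b = 1.8e-5 * 251e-6 * 6.35e-11 / 1.25e-16
b = 2.30e-03 N*s/m


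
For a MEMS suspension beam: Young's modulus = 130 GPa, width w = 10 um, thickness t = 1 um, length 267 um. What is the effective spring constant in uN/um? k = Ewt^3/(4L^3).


Step 1: Convert E to consistent units (1 GPa = 1000 uN/um^2).
E = 130 GPa = 130000 uN/um^2
Step 2: Compute t^3 = 1^3 = 1
Step 3: Compute L^3 = 267^3 = 19034163
Step 4: k = 130000 * 10 * 1 / (4 * 19034163)
k = 0.0171 uN/um


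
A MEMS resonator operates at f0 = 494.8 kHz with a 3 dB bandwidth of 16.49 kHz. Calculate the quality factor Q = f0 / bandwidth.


Step 1: Q = f0 / bandwidth
Step 2: Q = 494.8 / 16.49
Q = 30.0


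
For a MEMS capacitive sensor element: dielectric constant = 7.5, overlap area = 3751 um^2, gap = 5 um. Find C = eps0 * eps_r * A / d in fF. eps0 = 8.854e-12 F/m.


Step 1: Convert area to m^2: A = 3751e-12 m^2
Step 2: Convert gap to m: d = 5e-6 m
Step 3: C = eps0 * eps_r * A / d
C = 8.854e-12 * 7.5 * 3751e-12 / 5e-6
Step 4: Convert to fF (multiply by 1e15).
C = 49.82 fF


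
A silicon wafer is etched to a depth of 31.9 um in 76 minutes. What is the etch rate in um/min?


Step 1: Etch rate = depth / time
Step 2: rate = 31.9 / 76
rate = 0.42 um/min


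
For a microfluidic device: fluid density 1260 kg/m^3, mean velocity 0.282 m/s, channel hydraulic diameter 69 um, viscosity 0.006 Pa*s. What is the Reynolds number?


Step 1: Convert Dh to meters: Dh = 69e-6 m
Step 2: Re = rho * v * Dh / mu
Re = 1260 * 0.282 * 69e-6 / 0.006
Re = 4.086


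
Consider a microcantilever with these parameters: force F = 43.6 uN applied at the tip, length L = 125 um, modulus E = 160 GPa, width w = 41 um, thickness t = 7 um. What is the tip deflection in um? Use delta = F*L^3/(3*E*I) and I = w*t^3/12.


Step 1: Calculate the second moment of area.
I = w * t^3 / 12 = 41 * 7^3 / 12 = 1171.9167 um^4
Step 2: Convert E to consistent units (1 GPa = 1000 uN/um^2).
E = 160 GPa = 160000 uN/um^2
Step 3: Calculate tip deflection.
delta = F * L^3 / (3 * E * I)
delta = 43.6 * 125^3 / (3 * 160000 * 1171.9167)
delta = 0.1514 um


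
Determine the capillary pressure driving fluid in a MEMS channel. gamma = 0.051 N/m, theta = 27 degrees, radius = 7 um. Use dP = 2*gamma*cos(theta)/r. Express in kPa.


Step 1: cos(27 deg) = 0.891
Step 2: Convert r to m: r = 7e-6 m
Step 3: dP = 2 * 0.051 * 0.891 / 7e-6 = 12983.1 Pa
Step 4: Convert Pa to kPa (divide by 1000).
dP = 12.98 kPa


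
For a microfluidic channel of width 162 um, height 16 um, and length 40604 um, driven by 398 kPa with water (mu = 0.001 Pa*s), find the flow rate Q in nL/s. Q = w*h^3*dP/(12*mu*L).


Step 1: Convert all dimensions to SI (meters).
w = 162e-6 m, h = 16e-6 m, L = 40604e-6 m, dP = 398e3 Pa
Step 2: Q = w * h^3 * dP / (12 * mu * L)
Q = 162e-6 * (16e-6)^3 * 398e3 / (12 * 0.001 * 40604e-6) = 5.4201084e-10 m^3/s
Step 3: Convert Q from m^3/s to nL/s (1 m^3 = 1e12 nL, so multiply by 1e12).
Q = 542.011 nL/s


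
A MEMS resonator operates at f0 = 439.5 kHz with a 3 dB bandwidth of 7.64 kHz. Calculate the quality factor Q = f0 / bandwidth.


Step 1: Q = f0 / bandwidth
Step 2: Q = 439.5 / 7.64
Q = 57.5


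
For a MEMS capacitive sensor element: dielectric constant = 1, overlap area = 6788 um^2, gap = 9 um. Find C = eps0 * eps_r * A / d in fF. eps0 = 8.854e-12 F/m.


Step 1: Convert area to m^2: A = 6788e-12 m^2
Step 2: Convert gap to m: d = 9e-6 m
Step 3: C = eps0 * eps_r * A / d
C = 8.854e-12 * 1 * 6788e-12 / 9e-6
Step 4: Convert to fF (multiply by 1e15).
C = 6.68 fF


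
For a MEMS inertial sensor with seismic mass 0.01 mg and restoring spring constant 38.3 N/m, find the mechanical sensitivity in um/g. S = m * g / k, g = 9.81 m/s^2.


Step 1: Convert mass: m = 0.01 mg = 1.00e-08 kg
Step 2: S = m * g / k = 1.00e-08 * 9.81 / 38.3
Step 3: S = 2.56e-09 m/g
Step 4: Convert to um/g: S = 0.003 um/g


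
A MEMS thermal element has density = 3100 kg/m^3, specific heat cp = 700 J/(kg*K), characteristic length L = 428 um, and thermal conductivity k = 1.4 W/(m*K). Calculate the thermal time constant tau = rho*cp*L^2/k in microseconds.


Step 1: Convert L to m: L = 428e-6 m
Step 2: L^2 = (428e-6)^2 = 1.83184e-07 m^2
Step 3: tau = 3100 * 700 * 1.83184e-07 / 1.4 = 2.839352e-01 s
Step 4: Convert to microseconds (multiply by 1e6).
tau = 283935.2 us


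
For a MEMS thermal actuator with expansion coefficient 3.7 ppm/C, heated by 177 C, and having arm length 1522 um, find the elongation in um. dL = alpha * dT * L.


Step 1: Convert CTE: alpha = 3.7 ppm/C = 3.7e-6 /C
Step 2: dL = 3.7e-6 * 177 * 1522
dL = 0.9968 um


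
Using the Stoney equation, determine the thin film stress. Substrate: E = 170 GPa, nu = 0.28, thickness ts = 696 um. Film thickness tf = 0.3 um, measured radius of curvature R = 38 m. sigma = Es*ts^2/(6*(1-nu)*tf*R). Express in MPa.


Step 1: Compute numerator: Es * ts^2 = 170 * 696^2 = 82350720 (GPa*um^2)
Step 2: Compute denominator (R in um): 6*(1-nu)*tf*R = 6*0.72*0.3*38e6 = 49248000.0 (um^2)
Step 3: sigma (GPa) = 82350720 / 49248000.0 = 1.672164e+00 GPa
Step 4: Convert to MPa (x1000): sigma = 1672.2 MPa


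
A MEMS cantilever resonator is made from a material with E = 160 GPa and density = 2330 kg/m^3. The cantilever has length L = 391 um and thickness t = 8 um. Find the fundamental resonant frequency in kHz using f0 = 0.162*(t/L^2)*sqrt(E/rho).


Step 1: Convert units to SI.
t_SI = 8e-6 m, L_SI = 391e-6 m
Step 2: Calculate sqrt(E/rho).
sqrt(160e9 / 2330) = 8286.71 m/s
Step 3: Compute f0.
f0 = 0.162 * 8e-6 / (391e-6)^2 * 8286.71 = 70247.9 Hz = 70.25 kHz


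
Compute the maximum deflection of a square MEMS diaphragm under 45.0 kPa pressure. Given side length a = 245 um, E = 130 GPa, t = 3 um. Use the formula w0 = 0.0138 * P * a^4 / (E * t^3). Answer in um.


Step 1: Convert pressure to compatible units (E is in GPa, so P in GPa).
P = 45.0 kPa = 45.0e-6 GPa
Step 2: Compute numerator: 0.0138 * P * a^4.
a^4 = 245^4 = 3603000625
numerator = 0.0138 * 45.0e-6 * 3603000625 = 2.23746e+03
Step 3: Compute denominator: E * t^3 = 130 * 3^3 = 3510
Step 4: w0 = numerator / denominator = 2.23746e+03 / 3510 = 0.6375 um


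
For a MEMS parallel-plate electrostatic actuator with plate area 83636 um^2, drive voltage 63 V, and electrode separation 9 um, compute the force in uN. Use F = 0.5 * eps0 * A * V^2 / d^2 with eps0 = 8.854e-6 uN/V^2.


Step 1: Identify parameters.
eps0 = 8.854e-6 uN/V^2, A = 83636 um^2, V = 63 V, d = 9 um
Step 2: Compute V^2 = 63^2 = 3969
Step 3: Compute d^2 = 9^2 = 81
Step 4: F = 0.5 * 8.854e-6 * 83636 * 3969 / 81
F = 18.143 uN


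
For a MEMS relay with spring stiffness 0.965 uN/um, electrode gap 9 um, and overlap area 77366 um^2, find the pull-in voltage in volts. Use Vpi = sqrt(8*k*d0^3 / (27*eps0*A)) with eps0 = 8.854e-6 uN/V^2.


Step 1: Compute numerator: 8 * k * d0^3 = 8 * 0.965 * 9^3 = 5627.88
Step 2: Compute denominator: 27 * eps0 * A = 27 * 8.854e-6 * 77366 = 18.494961
Step 3: Vpi = sqrt(5627.88 / 18.494961)
Vpi = 17.44 V


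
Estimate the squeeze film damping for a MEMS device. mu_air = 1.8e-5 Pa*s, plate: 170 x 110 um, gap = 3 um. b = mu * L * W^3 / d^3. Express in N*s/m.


Step 1: Convert to SI.
L = 170e-6 m, W = 110e-6 m, d = 3e-6 m
Step 2: W^3 = (110e-6)^3 = 1.33e-12 m^3
Step 3: d^3 = (3e-6)^3 = 2.70e-17 m^3
Step 4: b = 1.8e-5 * 170e-6 * 1.33e-12 / 2.70e-17
b = 1.51e-04 N*s/m


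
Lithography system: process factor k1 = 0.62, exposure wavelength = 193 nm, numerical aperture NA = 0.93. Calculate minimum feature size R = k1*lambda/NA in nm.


Step 1: Identify values: k1 = 0.62, lambda = 193 nm, NA = 0.93
Step 2: R = k1 * lambda / NA
R = 0.62 * 193 / 0.93
R = 128.7 nm


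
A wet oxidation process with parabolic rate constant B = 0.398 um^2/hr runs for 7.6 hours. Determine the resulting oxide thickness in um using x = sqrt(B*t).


Step 1: Compute B*t = 0.398 * 7.6 = 3.0248
Step 2: x = sqrt(3.0248)
x = 1.739 um


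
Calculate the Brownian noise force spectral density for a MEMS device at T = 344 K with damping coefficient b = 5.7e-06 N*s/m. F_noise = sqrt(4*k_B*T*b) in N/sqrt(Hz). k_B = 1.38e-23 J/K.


Step 1: Compute 4 * k_B * T * b
= 4 * 1.38e-23 * 344 * 5.7e-06
= 1.0824e-25 N^2/Hz
Step 2: F_noise = sqrt(1.0824e-25)
F_noise = 3.29e-13 N/sqrt(Hz)


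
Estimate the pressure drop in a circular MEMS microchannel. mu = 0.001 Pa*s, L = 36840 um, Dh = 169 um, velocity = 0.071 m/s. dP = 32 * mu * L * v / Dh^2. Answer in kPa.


Step 1: Convert to SI: L = 36840e-6 m, Dh = 169e-6 m
Step 2: dP = 32 * 0.001 * 36840e-6 * 0.071 / (169e-6)^2
Step 3: dP = 2930.59 Pa
Step 4: Convert to kPa: dP = 2.93 kPa


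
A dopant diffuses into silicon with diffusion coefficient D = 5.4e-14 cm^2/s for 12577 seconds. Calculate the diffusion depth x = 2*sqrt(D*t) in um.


Step 1: Compute D*t = 5.4e-14 * 12577 = 6.79158e-10 cm^2
Step 2: sqrt(D*t) = 2.6061e-05 cm
Step 3: x = 2 * 2.6061e-05 cm = 5.2122e-05 cm
Step 4: Convert to um (1 cm = 1e4 um): x = 0.521 um


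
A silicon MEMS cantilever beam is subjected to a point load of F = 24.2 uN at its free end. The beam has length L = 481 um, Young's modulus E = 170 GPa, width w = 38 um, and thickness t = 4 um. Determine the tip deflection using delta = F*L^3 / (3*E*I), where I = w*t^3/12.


Step 1: Calculate the second moment of area.
I = w * t^3 / 12 = 38 * 4^3 / 12 = 202.6667 um^4
Step 2: Convert E to consistent units (1 GPa = 1000 uN/um^2).
E = 170 GPa = 170000 uN/um^2
Step 3: Calculate tip deflection.
delta = F * L^3 / (3 * E * I)
delta = 24.2 * 481^3 / (3 * 170000 * 202.6667)
delta = 26.0554 um


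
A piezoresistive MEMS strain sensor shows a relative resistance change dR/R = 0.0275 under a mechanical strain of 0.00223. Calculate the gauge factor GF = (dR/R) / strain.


Step 1: Identify values.
dR/R = 0.0275, strain = 0.00223
Step 2: GF = (dR/R) / strain = 0.0275 / 0.00223
GF = 12.3


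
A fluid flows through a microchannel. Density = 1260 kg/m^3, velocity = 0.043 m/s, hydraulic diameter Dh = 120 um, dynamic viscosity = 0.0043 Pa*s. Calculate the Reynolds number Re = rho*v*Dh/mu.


Step 1: Convert Dh to meters: Dh = 120e-6 m
Step 2: Re = rho * v * Dh / mu
Re = 1260 * 0.043 * 120e-6 / 0.0043
Re = 1.512


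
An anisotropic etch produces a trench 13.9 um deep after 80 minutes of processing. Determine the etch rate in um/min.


Step 1: Etch rate = depth / time
Step 2: rate = 13.9 / 80
rate = 0.174 um/min


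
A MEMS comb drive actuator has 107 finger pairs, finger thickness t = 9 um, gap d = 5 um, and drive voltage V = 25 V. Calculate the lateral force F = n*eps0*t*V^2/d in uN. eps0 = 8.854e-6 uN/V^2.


Step 1: Parameters: n=107, eps0=8.854e-6 uN/V^2, t=9 um, V=25 V, d=5 um
Step 2: V^2 = 625
Step 3: F = 107 * 8.854e-6 * 9 * 625 / 5
F = 1.066 uN


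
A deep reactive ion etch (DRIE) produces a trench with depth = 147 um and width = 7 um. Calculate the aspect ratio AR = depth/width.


Step 1: AR = depth / width
Step 2: AR = 147 / 7
AR = 21.0


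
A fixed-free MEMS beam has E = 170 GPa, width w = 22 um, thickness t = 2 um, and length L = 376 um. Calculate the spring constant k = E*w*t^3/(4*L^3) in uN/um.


Step 1: Convert E to consistent units (1 GPa = 1000 uN/um^2).
E = 170 GPa = 170000 uN/um^2
Step 2: Compute t^3 = 2^3 = 8
Step 3: Compute L^3 = 376^3 = 53157376
Step 4: k = 170000 * 22 * 8 / (4 * 53157376)
k = 0.1407 uN/um


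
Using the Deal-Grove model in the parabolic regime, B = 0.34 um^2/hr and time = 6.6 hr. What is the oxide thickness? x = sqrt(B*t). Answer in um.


Step 1: Compute B*t = 0.34 * 6.6 = 2.244
Step 2: x = sqrt(2.244)
x = 1.498 um


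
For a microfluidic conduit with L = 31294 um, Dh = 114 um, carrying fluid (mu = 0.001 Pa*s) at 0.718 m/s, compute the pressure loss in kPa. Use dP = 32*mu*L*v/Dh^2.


Step 1: Convert to SI: L = 31294e-6 m, Dh = 114e-6 m
Step 2: dP = 32 * 0.001 * 31294e-6 * 0.718 / (114e-6)^2
Step 3: dP = 55325.56 Pa
Step 4: Convert to kPa: dP = 55.33 kPa


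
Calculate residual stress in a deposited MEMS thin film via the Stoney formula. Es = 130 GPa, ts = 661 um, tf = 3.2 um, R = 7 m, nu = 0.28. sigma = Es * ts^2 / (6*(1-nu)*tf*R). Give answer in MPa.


Step 1: Compute numerator: Es * ts^2 = 130 * 661^2 = 56799730 (GPa*um^2)
Step 2: Compute denominator (R in um): 6*(1-nu)*tf*R = 6*0.72*3.2*7e6 = 96768000.0 (um^2)
Step 3: sigma (GPa) = 56799730 / 96768000.0 = 5.86968e-01 GPa
Step 4: Convert to MPa (x1000): sigma = 587.0 MPa


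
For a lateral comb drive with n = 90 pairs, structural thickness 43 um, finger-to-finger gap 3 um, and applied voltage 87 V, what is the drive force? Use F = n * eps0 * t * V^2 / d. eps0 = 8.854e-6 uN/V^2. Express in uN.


Step 1: Parameters: n=90, eps0=8.854e-6 uN/V^2, t=43 um, V=87 V, d=3 um
Step 2: V^2 = 7569
Step 3: F = 90 * 8.854e-6 * 43 * 7569 / 3
F = 86.451 uN


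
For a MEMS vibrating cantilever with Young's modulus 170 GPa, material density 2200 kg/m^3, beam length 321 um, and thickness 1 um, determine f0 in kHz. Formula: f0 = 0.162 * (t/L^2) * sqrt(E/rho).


Step 1: Convert units to SI.
t_SI = 1e-6 m, L_SI = 321e-6 m
Step 2: Calculate sqrt(E/rho).
sqrt(170e9 / 2200) = 8790.49 m/s
Step 3: Compute f0.
f0 = 0.162 * 1e-6 / (321e-6)^2 * 8790.49 = 13820.3 Hz = 13.82 kHz


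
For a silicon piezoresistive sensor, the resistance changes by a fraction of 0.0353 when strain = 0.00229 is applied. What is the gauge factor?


Step 1: Identify values.
dR/R = 0.0353, strain = 0.00229
Step 2: GF = (dR/R) / strain = 0.0353 / 0.00229
GF = 15.4


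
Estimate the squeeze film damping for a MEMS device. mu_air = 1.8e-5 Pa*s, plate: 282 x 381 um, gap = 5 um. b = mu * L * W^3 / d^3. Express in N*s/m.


Step 1: Convert to SI.
L = 282e-6 m, W = 381e-6 m, d = 5e-6 m
Step 2: W^3 = (381e-6)^3 = 5.53e-11 m^3
Step 3: d^3 = (5e-6)^3 = 1.25e-16 m^3
Step 4: b = 1.8e-5 * 282e-6 * 5.53e-11 / 1.25e-16
b = 2.25e-03 N*s/m


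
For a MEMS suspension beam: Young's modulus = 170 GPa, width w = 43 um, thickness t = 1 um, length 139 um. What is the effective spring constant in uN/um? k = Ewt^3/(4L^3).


Step 1: Convert E to consistent units (1 GPa = 1000 uN/um^2).
E = 170 GPa = 170000 uN/um^2
Step 2: Compute t^3 = 1^3 = 1
Step 3: Compute L^3 = 139^3 = 2685619
Step 4: k = 170000 * 43 * 1 / (4 * 2685619)
k = 0.6805 uN/um


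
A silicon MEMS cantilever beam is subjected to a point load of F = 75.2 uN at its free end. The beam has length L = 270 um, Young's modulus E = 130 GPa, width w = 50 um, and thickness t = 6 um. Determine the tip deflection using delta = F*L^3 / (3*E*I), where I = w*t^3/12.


Step 1: Calculate the second moment of area.
I = w * t^3 / 12 = 50 * 6^3 / 12 = 900.0 um^4
Step 2: Convert E to consistent units (1 GPa = 1000 uN/um^2).
E = 130 GPa = 130000 uN/um^2
Step 3: Calculate tip deflection.
delta = F * L^3 / (3 * E * I)
delta = 75.2 * 270^3 / (3 * 130000 * 900.0)
delta = 4.217 um


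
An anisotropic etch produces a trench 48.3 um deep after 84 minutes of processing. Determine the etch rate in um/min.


Step 1: Etch rate = depth / time
Step 2: rate = 48.3 / 84
rate = 0.575 um/min


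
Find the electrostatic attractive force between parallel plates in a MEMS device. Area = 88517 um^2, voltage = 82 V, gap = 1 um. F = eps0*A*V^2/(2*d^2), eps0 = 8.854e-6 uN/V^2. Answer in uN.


Step 1: Identify parameters.
eps0 = 8.854e-6 uN/V^2, A = 88517 um^2, V = 82 V, d = 1 um
Step 2: Compute V^2 = 82^2 = 6724
Step 3: Compute d^2 = 1^2 = 1
Step 4: F = 0.5 * 8.854e-6 * 88517 * 6724 / 1
F = 2634.899 uN


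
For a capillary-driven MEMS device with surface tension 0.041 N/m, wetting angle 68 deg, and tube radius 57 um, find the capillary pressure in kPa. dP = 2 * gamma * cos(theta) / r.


Step 1: cos(68 deg) = 0.3746
Step 2: Convert r to m: r = 57e-6 m
Step 3: dP = 2 * 0.041 * 0.3746 / 57e-6 = 538.9 Pa
Step 4: Convert Pa to kPa (divide by 1000).
dP = 0.54 kPa


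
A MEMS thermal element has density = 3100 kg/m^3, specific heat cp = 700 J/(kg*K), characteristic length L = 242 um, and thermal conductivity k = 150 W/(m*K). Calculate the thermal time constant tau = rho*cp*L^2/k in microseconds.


Step 1: Convert L to m: L = 242e-6 m
Step 2: L^2 = (242e-6)^2 = 5.8564e-08 m^2
Step 3: tau = 3100 * 700 * 5.8564e-08 / 150 = 8.4722587e-04 s
Step 4: Convert to microseconds (multiply by 1e6).
tau = 847.226 us


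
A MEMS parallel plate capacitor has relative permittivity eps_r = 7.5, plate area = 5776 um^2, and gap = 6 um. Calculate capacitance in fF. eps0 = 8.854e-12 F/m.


Step 1: Convert area to m^2: A = 5776e-12 m^2
Step 2: Convert gap to m: d = 6e-6 m
Step 3: C = eps0 * eps_r * A / d
C = 8.854e-12 * 7.5 * 5776e-12 / 6e-6
Step 4: Convert to fF (multiply by 1e15).
C = 63.93 fF


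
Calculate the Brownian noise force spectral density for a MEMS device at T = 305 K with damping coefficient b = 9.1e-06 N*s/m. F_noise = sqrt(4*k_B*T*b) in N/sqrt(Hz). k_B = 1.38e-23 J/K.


Step 1: Compute 4 * k_B * T * b
= 4 * 1.38e-23 * 305 * 9.1e-06
= 1.5321e-25 N^2/Hz
Step 2: F_noise = sqrt(1.5321e-25)
F_noise = 3.91e-13 N/sqrt(Hz)


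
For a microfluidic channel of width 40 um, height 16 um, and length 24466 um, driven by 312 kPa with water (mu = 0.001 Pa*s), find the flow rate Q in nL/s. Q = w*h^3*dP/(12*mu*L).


Step 1: Convert all dimensions to SI (meters).
w = 40e-6 m, h = 16e-6 m, L = 24466e-6 m, dP = 312e3 Pa
Step 2: Q = w * h^3 * dP / (12 * mu * L)
Q = 40e-6 * (16e-6)^3 * 312e3 / (12 * 0.001 * 24466e-6) = 1.7411265e-10 m^3/s
Step 3: Convert Q from m^3/s to nL/s (1 m^3 = 1e12 nL, so multiply by 1e12).
Q = 174.113 nL/s


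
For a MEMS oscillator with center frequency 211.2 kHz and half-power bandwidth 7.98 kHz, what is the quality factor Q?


Step 1: Q = f0 / bandwidth
Step 2: Q = 211.2 / 7.98
Q = 26.5


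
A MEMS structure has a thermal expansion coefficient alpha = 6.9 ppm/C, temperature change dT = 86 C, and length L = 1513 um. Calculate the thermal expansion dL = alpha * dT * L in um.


Step 1: Convert CTE: alpha = 6.9 ppm/C = 6.9e-6 /C
Step 2: dL = 6.9e-6 * 86 * 1513
dL = 0.8978 um


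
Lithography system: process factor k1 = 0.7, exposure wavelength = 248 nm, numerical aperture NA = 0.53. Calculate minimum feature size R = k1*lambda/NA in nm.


Step 1: Identify values: k1 = 0.7, lambda = 248 nm, NA = 0.53
Step 2: R = k1 * lambda / NA
R = 0.7 * 248 / 0.53
R = 327.5 nm


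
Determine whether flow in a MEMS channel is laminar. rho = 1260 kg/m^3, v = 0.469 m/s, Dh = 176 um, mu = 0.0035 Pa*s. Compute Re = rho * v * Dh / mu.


Step 1: Convert Dh to meters: Dh = 176e-6 m
Step 2: Re = rho * v * Dh / mu
Re = 1260 * 0.469 * 176e-6 / 0.0035
Re = 29.716
Since Re = 29.716 is below ~2300, the flow is laminar.


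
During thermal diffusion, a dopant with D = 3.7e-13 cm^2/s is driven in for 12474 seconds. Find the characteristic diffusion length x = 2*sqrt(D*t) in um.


Step 1: Compute D*t = 3.7e-13 * 12474 = 4.61538e-09 cm^2
Step 2: sqrt(D*t) = 6.79366e-05 cm
Step 3: x = 2 * 6.79366e-05 cm = 1.358732e-04 cm
Step 4: Convert to um (1 cm = 1e4 um): x = 1.359 um


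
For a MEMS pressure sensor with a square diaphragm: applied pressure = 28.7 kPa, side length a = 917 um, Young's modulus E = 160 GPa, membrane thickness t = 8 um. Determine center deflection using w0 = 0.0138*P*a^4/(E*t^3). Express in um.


Step 1: Convert pressure to compatible units (E is in GPa, so P in GPa).
P = 28.7 kPa = 28.7e-6 GPa
Step 2: Compute numerator: 0.0138 * P * a^4.
a^4 = 917^4 = 707094310321
numerator = 0.0138 * 28.7e-6 * 707094310321 = 2.800518e+05
Step 3: Compute denominator: E * t^3 = 160 * 8^3 = 81920
Step 4: w0 = numerator / denominator = 2.800518e+05 / 81920 = 3.4186 um


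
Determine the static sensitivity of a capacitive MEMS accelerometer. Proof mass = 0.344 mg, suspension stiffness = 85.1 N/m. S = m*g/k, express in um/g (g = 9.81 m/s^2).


Step 1: Convert mass: m = 0.344 mg = 3.44e-07 kg
Step 2: S = m * g / k = 3.44e-07 * 9.81 / 85.1
Step 3: S = 3.97e-08 m/g
Step 4: Convert to um/g: S = 0.04 um/g


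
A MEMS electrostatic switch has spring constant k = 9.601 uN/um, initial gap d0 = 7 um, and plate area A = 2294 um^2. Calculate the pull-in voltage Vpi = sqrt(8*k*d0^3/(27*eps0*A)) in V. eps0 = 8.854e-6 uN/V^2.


Step 1: Compute numerator: 8 * k * d0^3 = 8 * 9.601 * 7^3 = 26345.144
Step 2: Compute denominator: 27 * eps0 * A = 27 * 8.854e-6 * 2294 = 0.548399
Step 3: Vpi = sqrt(26345.144 / 0.548399)
Vpi = 219.18 V


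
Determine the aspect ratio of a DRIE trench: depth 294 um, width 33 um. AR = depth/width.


Step 1: AR = depth / width
Step 2: AR = 294 / 33
AR = 8.9


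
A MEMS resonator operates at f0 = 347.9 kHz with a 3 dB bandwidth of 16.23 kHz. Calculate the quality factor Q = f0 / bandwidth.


Step 1: Q = f0 / bandwidth
Step 2: Q = 347.9 / 16.23
Q = 21.4


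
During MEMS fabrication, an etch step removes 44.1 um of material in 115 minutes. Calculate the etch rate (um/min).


Step 1: Etch rate = depth / time
Step 2: rate = 44.1 / 115
rate = 0.383 um/min


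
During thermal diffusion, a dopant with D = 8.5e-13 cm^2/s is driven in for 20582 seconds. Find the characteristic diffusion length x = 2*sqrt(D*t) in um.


Step 1: Compute D*t = 8.5e-13 * 20582 = 1.74947e-08 cm^2
Step 2: sqrt(D*t) = 1.32268e-04 cm
Step 3: x = 2 * 1.32268e-04 cm = 2.64536e-04 cm
Step 4: Convert to um (1 cm = 1e4 um): x = 2.645 um


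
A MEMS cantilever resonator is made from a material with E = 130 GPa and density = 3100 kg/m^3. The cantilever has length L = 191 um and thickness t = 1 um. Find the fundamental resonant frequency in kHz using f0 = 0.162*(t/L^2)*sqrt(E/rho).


Step 1: Convert units to SI.
t_SI = 1e-6 m, L_SI = 191e-6 m
Step 2: Calculate sqrt(E/rho).
sqrt(130e9 / 3100) = 6475.76 m/s
Step 3: Compute f0.
f0 = 0.162 * 1e-6 / (191e-6)^2 * 6475.76 = 28756.7 Hz = 28.76 kHz


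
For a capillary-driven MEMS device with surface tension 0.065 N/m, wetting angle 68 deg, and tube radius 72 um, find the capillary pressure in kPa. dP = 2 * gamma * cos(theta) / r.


Step 1: cos(68 deg) = 0.3746
Step 2: Convert r to m: r = 72e-6 m
Step 3: dP = 2 * 0.065 * 0.3746 / 72e-6 = 676.4 Pa
Step 4: Convert Pa to kPa (divide by 1000).
dP = 0.68 kPa


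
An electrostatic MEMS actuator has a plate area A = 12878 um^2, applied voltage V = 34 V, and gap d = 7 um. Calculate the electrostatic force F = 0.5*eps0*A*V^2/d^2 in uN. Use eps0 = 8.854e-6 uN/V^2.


Step 1: Identify parameters.
eps0 = 8.854e-6 uN/V^2, A = 12878 um^2, V = 34 V, d = 7 um
Step 2: Compute V^2 = 34^2 = 1156
Step 3: Compute d^2 = 7^2 = 49
Step 4: F = 0.5 * 8.854e-6 * 12878 * 1156 / 49
F = 1.345 uN


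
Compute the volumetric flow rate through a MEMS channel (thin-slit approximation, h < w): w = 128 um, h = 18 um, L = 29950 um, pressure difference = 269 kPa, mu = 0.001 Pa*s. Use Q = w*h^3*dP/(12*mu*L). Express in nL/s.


Step 1: Convert all dimensions to SI (meters).
w = 128e-6 m, h = 18e-6 m, L = 29950e-6 m, dP = 269e3 Pa
Step 2: Q = w * h^3 * dP / (12 * mu * L)
Q = 128e-6 * (18e-6)^3 * 269e3 / (12 * 0.001 * 29950e-6) = 5.587296e-10 m^3/s
Step 3: Convert Q from m^3/s to nL/s (1 m^3 = 1e12 nL, so multiply by 1e12).
Q = 558.73 nL/s


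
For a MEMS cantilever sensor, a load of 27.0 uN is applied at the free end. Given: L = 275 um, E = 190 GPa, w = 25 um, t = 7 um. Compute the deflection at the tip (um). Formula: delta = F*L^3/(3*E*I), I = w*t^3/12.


Step 1: Calculate the second moment of area.
I = w * t^3 / 12 = 25 * 7^3 / 12 = 714.5833 um^4
Step 2: Convert E to consistent units (1 GPa = 1000 uN/um^2).
E = 190 GPa = 190000 uN/um^2
Step 3: Calculate tip deflection.
delta = F * L^3 / (3 * E * I)
delta = 27.0 * 275^3 / (3 * 190000 * 714.5833)
delta = 1.3786 um


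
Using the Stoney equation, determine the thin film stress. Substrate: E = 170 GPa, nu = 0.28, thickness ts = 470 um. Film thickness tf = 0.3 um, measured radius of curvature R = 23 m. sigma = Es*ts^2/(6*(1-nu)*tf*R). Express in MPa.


Step 1: Compute numerator: Es * ts^2 = 170 * 470^2 = 37553000 (GPa*um^2)
Step 2: Compute denominator (R in um): 6*(1-nu)*tf*R = 6*0.72*0.3*23e6 = 29808000.0 (um^2)
Step 3: sigma (GPa) = 37553000 / 29808000.0 = 1.25983e+00 GPa
Step 4: Convert to MPa (x1000): sigma = 1259.8 MPa


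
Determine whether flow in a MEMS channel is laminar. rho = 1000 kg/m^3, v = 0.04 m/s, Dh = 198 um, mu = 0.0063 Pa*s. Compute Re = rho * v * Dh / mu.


Step 1: Convert Dh to meters: Dh = 198e-6 m
Step 2: Re = rho * v * Dh / mu
Re = 1000 * 0.04 * 198e-6 / 0.0063
Re = 1.257
Since Re = 1.257 is below ~2300, the flow is laminar.


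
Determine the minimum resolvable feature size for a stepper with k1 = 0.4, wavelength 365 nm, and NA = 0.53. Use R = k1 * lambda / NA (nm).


Step 1: Identify values: k1 = 0.4, lambda = 365 nm, NA = 0.53
Step 2: R = k1 * lambda / NA
R = 0.4 * 365 / 0.53
R = 275.5 nm


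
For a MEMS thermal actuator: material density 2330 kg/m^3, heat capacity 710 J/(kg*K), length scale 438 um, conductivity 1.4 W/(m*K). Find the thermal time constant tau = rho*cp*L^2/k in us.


Step 1: Convert L to m: L = 438e-6 m
Step 2: L^2 = (438e-6)^2 = 1.91844e-07 m^2
Step 3: tau = 2330 * 710 * 1.91844e-07 / 1.4 = 2.2669109229e-01 s
Step 4: Convert to microseconds (multiply by 1e6).
tau = 226691.092 us


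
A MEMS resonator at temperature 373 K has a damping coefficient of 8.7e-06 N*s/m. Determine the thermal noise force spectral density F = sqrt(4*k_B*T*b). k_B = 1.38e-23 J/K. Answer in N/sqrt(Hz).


Step 1: Compute 4 * k_B * T * b
= 4 * 1.38e-23 * 373 * 8.7e-06
= 1.7913e-25 N^2/Hz
Step 2: F_noise = sqrt(1.7913e-25)
F_noise = 4.23e-13 N/sqrt(Hz)


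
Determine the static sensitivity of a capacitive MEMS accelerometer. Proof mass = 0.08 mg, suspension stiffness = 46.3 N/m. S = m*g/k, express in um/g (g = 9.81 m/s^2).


Step 1: Convert mass: m = 0.08 mg = 8.00e-08 kg
Step 2: S = m * g / k = 8.00e-08 * 9.81 / 46.3
Step 3: S = 1.70e-08 m/g
Step 4: Convert to um/g: S = 0.017 um/g


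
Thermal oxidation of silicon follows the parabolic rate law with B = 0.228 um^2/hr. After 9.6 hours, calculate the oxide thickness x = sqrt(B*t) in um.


Step 1: Compute B*t = 0.228 * 9.6 = 2.1888
Step 2: x = sqrt(2.1888)
x = 1.479 um


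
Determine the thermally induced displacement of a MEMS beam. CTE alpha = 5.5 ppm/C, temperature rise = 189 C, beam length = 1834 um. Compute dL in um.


Step 1: Convert CTE: alpha = 5.5 ppm/C = 5.5e-6 /C
Step 2: dL = 5.5e-6 * 189 * 1834
dL = 1.9064 um


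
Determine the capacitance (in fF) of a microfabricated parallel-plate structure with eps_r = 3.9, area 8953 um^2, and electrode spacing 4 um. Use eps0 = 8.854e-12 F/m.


Step 1: Convert area to m^2: A = 8953e-12 m^2
Step 2: Convert gap to m: d = 4e-6 m
Step 3: C = eps0 * eps_r * A / d
C = 8.854e-12 * 3.9 * 8953e-12 / 4e-6
Step 4: Convert to fF (multiply by 1e15).
C = 77.29 fF


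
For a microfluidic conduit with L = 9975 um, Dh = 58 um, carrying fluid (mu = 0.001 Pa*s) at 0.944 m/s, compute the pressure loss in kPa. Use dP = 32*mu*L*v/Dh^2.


Step 1: Convert to SI: L = 9975e-6 m, Dh = 58e-6 m
Step 2: dP = 32 * 0.001 * 9975e-6 * 0.944 / (58e-6)^2
Step 3: dP = 89573.37 Pa
Step 4: Convert to kPa: dP = 89.57 kPa


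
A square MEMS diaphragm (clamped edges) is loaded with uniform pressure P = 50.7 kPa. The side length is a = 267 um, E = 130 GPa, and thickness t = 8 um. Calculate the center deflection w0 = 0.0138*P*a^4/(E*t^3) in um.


Step 1: Convert pressure to compatible units (E is in GPa, so P in GPa).
P = 50.7 kPa = 50.7e-6 GPa
Step 2: Compute numerator: 0.0138 * P * a^4.
a^4 = 267^4 = 5082121521
numerator = 0.0138 * 50.7e-6 * 5082121521 = 3.5558e+03
Step 3: Compute denominator: E * t^3 = 130 * 8^3 = 66560
Step 4: w0 = numerator / denominator = 3.5558e+03 / 66560 = 0.0534 um


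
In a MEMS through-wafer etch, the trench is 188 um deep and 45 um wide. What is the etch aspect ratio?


Step 1: AR = depth / width
Step 2: AR = 188 / 45
AR = 4.2


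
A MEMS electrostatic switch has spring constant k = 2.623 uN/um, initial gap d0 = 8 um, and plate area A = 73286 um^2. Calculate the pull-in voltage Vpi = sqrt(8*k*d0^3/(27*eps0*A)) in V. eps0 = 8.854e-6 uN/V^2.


Step 1: Compute numerator: 8 * k * d0^3 = 8 * 2.623 * 8^3 = 10743.808
Step 2: Compute denominator: 27 * eps0 * A = 27 * 8.854e-6 * 73286 = 17.519605
Step 3: Vpi = sqrt(10743.808 / 17.519605)
Vpi = 24.76 V


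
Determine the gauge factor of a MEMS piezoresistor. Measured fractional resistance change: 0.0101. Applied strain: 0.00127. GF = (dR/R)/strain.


Step 1: Identify values.
dR/R = 0.0101, strain = 0.00127
Step 2: GF = (dR/R) / strain = 0.0101 / 0.00127
GF = 8.0


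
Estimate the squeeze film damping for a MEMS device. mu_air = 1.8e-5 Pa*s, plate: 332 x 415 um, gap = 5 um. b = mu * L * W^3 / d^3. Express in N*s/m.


Step 1: Convert to SI.
L = 332e-6 m, W = 415e-6 m, d = 5e-6 m
Step 2: W^3 = (415e-6)^3 = 7.15e-11 m^3
Step 3: d^3 = (5e-6)^3 = 1.25e-16 m^3
Step 4: b = 1.8e-5 * 332e-6 * 7.15e-11 / 1.25e-16
b = 3.42e-03 N*s/m


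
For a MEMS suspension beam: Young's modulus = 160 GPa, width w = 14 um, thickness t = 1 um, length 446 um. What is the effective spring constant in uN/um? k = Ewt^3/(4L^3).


Step 1: Convert E to consistent units (1 GPa = 1000 uN/um^2).
E = 160 GPa = 160000 uN/um^2
Step 2: Compute t^3 = 1^3 = 1
Step 3: Compute L^3 = 446^3 = 88716536
Step 4: k = 160000 * 14 * 1 / (4 * 88716536)
k = 0.0063 uN/um


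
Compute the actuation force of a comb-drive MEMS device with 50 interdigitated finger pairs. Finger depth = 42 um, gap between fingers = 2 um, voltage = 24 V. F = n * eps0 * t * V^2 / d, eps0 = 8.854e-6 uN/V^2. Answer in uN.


Step 1: Parameters: n=50, eps0=8.854e-6 uN/V^2, t=42 um, V=24 V, d=2 um
Step 2: V^2 = 576
Step 3: F = 50 * 8.854e-6 * 42 * 576 / 2
F = 5.355 uN


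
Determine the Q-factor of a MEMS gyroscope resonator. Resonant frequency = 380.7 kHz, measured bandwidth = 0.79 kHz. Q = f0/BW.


Step 1: Q = f0 / bandwidth
Step 2: Q = 380.7 / 0.79
Q = 481.9


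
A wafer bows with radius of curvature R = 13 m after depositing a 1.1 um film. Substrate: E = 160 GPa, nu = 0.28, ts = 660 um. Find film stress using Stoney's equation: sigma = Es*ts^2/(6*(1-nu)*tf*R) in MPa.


Step 1: Compute numerator: Es * ts^2 = 160 * 660^2 = 69696000 (GPa*um^2)
Step 2: Compute denominator (R in um): 6*(1-nu)*tf*R = 6*0.72*1.1*13e6 = 61776000.0 (um^2)
Step 3: sigma (GPa) = 69696000 / 61776000.0 = 1.128205e+00 GPa
Step 4: Convert to MPa (x1000): sigma = 1128.2 MPa


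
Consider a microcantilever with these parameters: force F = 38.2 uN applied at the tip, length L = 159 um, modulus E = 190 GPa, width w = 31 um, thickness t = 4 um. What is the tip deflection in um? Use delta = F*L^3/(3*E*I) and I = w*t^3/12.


Step 1: Calculate the second moment of area.
I = w * t^3 / 12 = 31 * 4^3 / 12 = 165.3333 um^4
Step 2: Convert E to consistent units (1 GPa = 1000 uN/um^2).
E = 190 GPa = 190000 uN/um^2
Step 3: Calculate tip deflection.
delta = F * L^3 / (3 * E * I)
delta = 38.2 * 159^3 / (3 * 190000 * 165.3333)
delta = 1.6294 um


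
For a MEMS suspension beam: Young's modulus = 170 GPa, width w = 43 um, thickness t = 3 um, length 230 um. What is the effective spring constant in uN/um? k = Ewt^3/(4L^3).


Step 1: Convert E to consistent units (1 GPa = 1000 uN/um^2).
E = 170 GPa = 170000 uN/um^2
Step 2: Compute t^3 = 3^3 = 27
Step 3: Compute L^3 = 230^3 = 12167000
Step 4: k = 170000 * 43 * 27 / (4 * 12167000)
k = 4.0554 uN/um


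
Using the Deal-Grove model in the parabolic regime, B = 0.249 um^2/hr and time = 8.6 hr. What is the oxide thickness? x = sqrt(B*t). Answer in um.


Step 1: Compute B*t = 0.249 * 8.6 = 2.1414
Step 2: x = sqrt(2.1414)
x = 1.463 um


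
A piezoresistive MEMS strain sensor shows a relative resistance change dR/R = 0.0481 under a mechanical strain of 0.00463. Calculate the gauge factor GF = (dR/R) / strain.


Step 1: Identify values.
dR/R = 0.0481, strain = 0.00463
Step 2: GF = (dR/R) / strain = 0.0481 / 0.00463
GF = 10.4


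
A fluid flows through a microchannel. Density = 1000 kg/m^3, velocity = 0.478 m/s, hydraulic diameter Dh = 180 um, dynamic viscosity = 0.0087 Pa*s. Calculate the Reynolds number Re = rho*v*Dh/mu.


Step 1: Convert Dh to meters: Dh = 180e-6 m
Step 2: Re = rho * v * Dh / mu
Re = 1000 * 0.478 * 180e-6 / 0.0087
Re = 9.89


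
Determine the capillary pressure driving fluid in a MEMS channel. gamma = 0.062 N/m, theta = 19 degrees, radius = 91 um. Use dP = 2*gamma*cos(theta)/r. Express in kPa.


Step 1: cos(19 deg) = 0.9455
Step 2: Convert r to m: r = 91e-6 m
Step 3: dP = 2 * 0.062 * 0.9455 / 91e-6 = 1288.4 Pa
Step 4: Convert Pa to kPa (divide by 1000).
dP = 1.29 kPa


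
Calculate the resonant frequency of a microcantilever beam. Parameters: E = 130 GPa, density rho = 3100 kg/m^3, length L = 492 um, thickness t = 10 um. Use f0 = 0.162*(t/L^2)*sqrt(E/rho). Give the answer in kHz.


Step 1: Convert units to SI.
t_SI = 10e-6 m, L_SI = 492e-6 m
Step 2: Calculate sqrt(E/rho).
sqrt(130e9 / 3100) = 6475.76 m/s
Step 3: Compute f0.
f0 = 0.162 * 10e-6 / (492e-6)^2 * 6475.76 = 43338.7 Hz = 43.34 kHz


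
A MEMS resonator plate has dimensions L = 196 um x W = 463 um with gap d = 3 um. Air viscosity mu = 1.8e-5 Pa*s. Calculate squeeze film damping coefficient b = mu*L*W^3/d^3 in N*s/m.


Step 1: Convert to SI.
L = 196e-6 m, W = 463e-6 m, d = 3e-6 m
Step 2: W^3 = (463e-6)^3 = 9.93e-11 m^3
Step 3: d^3 = (3e-6)^3 = 2.70e-17 m^3
Step 4: b = 1.8e-5 * 196e-6 * 9.93e-11 / 2.70e-17
b = 1.30e-02 N*s/m


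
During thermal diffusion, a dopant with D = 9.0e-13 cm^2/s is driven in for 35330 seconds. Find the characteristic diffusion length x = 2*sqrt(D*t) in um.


Step 1: Compute D*t = 9.0e-13 * 35330 = 3.1797e-08 cm^2
Step 2: sqrt(D*t) = 1.78317e-04 cm
Step 3: x = 2 * 1.78317e-04 cm = 3.56634e-04 cm
Step 4: Convert to um (1 cm = 1e4 um): x = 3.566 um


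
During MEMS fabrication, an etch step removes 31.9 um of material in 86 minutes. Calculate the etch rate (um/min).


Step 1: Etch rate = depth / time
Step 2: rate = 31.9 / 86
rate = 0.371 um/min


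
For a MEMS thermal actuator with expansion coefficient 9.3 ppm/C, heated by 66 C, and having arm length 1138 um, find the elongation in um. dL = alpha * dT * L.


Step 1: Convert CTE: alpha = 9.3 ppm/C = 9.3e-6 /C
Step 2: dL = 9.3e-6 * 66 * 1138
dL = 0.6985 um


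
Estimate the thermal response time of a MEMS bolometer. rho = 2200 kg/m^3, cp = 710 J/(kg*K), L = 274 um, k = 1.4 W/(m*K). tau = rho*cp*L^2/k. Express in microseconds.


Step 1: Convert L to m: L = 274e-6 m
Step 2: L^2 = (274e-6)^2 = 7.5076e-08 m^2
Step 3: tau = 2200 * 710 * 7.5076e-08 / 1.4 = 8.376336571e-02 s
Step 4: Convert to microseconds (multiply by 1e6).
tau = 83763.366 us


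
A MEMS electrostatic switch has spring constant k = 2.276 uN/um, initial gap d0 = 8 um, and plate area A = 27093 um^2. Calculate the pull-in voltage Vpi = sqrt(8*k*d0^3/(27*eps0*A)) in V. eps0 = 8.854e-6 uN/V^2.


Step 1: Compute numerator: 8 * k * d0^3 = 8 * 2.276 * 8^3 = 9322.496
Step 2: Compute denominator: 27 * eps0 * A = 27 * 8.854e-6 * 27093 = 6.476798
Step 3: Vpi = sqrt(9322.496 / 6.476798)
Vpi = 37.94 V


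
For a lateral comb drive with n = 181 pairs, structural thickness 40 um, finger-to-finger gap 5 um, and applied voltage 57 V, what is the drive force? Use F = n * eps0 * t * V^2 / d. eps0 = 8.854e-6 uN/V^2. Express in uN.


Step 1: Parameters: n=181, eps0=8.854e-6 uN/V^2, t=40 um, V=57 V, d=5 um
Step 2: V^2 = 3249
Step 3: F = 181 * 8.854e-6 * 40 * 3249 / 5
F = 41.654 uN


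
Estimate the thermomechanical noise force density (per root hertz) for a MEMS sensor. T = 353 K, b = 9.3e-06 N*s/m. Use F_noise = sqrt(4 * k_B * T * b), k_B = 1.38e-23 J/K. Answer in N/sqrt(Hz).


Step 1: Compute 4 * k_B * T * b
= 4 * 1.38e-23 * 353 * 9.3e-06
= 1.8122e-25 N^2/Hz
Step 2: F_noise = sqrt(1.8122e-25)
F_noise = 4.26e-13 N/sqrt(Hz)


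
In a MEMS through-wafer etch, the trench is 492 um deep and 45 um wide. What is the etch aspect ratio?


Step 1: AR = depth / width
Step 2: AR = 492 / 45
AR = 10.9


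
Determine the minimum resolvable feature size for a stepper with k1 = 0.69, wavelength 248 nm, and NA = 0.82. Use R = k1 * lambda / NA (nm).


Step 1: Identify values: k1 = 0.69, lambda = 248 nm, NA = 0.82
Step 2: R = k1 * lambda / NA
R = 0.69 * 248 / 0.82
R = 208.7 nm


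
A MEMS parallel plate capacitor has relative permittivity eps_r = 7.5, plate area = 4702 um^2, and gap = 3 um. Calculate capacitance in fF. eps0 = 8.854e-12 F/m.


Step 1: Convert area to m^2: A = 4702e-12 m^2
Step 2: Convert gap to m: d = 3e-6 m
Step 3: C = eps0 * eps_r * A / d
C = 8.854e-12 * 7.5 * 4702e-12 / 3e-6
Step 4: Convert to fF (multiply by 1e15).
C = 104.08 fF


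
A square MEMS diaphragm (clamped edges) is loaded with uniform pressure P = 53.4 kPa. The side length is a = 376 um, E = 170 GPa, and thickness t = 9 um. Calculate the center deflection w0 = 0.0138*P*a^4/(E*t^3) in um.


Step 1: Convert pressure to compatible units (E is in GPa, so P in GPa).
P = 53.4 kPa = 53.4e-6 GPa
Step 2: Compute numerator: 0.0138 * P * a^4.
a^4 = 376^4 = 19987173376
numerator = 0.0138 * 53.4e-6 * 19987173376 = 1.47289e+04
Step 3: Compute denominator: E * t^3 = 170 * 9^3 = 123930
Step 4: w0 = numerator / denominator = 1.47289e+04 / 123930 = 0.1188 um
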